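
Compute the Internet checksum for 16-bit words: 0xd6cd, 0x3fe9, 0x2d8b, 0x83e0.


Sum all words (with carry folding):
+ 0xd6cd = 0xd6cd
+ 0x3fe9 = 0x16b7
+ 0x2d8b = 0x4442
+ 0x83e0 = 0xc822
One's complement: ~0xc822
Checksum = 0x37dd


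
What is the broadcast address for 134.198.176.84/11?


Network: 134.192.0.0/11
Host bits = 21
Set all host bits to 1:
Broadcast: 134.223.255.255


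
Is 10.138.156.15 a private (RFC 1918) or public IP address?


RFC 1918 private ranges:
  10.0.0.0/8 (10.0.0.0 - 10.255.255.255)
  172.16.0.0/12 (172.16.0.0 - 172.31.255.255)
  192.168.0.0/16 (192.168.0.0 - 192.168.255.255)
Private (in 10.0.0.0/8)


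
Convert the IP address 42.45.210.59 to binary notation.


42 = 00101010
45 = 00101101
210 = 11010010
59 = 00111011
Binary: 00101010.00101101.11010010.00111011


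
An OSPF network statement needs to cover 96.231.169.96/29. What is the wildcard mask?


Subnet mask: 255.255.255.248
Wildcard = 255.255.255.255 - subnet mask
255 - 255 = 0
255 - 255 = 0
255 - 255 = 0
255 - 248 = 7
Wildcard: 0.0.0.7


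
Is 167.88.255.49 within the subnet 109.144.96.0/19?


Subnet network: 109.144.96.0
Test IP AND mask: 167.88.224.0
No, 167.88.255.49 is not in 109.144.96.0/19


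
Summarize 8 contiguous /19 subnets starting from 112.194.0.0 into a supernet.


Original prefix: /19
Number of subnets: 8 = 2^3
New prefix = 19 - 3 = 16
Supernet: 112.194.0.0/16


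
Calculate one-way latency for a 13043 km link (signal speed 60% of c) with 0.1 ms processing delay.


Speed = 0.6 * 3e5 km/s = 180000 km/s
Propagation delay = 13043 / 180000 = 0.0725 s = 72.4611 ms
Processing delay = 0.1 ms
Total one-way latency = 72.5611 ms


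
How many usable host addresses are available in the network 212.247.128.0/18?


Host bits = 32 - 18 = 14
Total addresses = 2^14 = 16384
Usable = total - 2 (network and broadcast)
Usable hosts: 16382


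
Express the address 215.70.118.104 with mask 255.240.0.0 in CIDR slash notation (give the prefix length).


Binary: 11111111.11110000.00000000.00000000
Count leading 1s
Prefix: /12


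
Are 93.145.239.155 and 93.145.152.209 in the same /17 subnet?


Mask: 255.255.128.0
93.145.239.155 AND mask = 93.145.128.0
93.145.152.209 AND mask = 93.145.128.0
Yes, same subnet (93.145.128.0)


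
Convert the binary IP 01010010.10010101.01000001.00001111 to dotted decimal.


01010010 = 82
10010101 = 149
01000001 = 65
00001111 = 15
IP: 82.149.65.15


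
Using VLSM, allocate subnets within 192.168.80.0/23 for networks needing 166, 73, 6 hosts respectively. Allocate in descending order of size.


166 hosts -> /24 (254 usable): 192.168.80.0/24
73 hosts -> /25 (126 usable): 192.168.81.0/25
6 hosts -> /29 (6 usable): 192.168.81.128/29
Allocation: 192.168.80.0/24 (166 hosts, 254 usable); 192.168.81.0/25 (73 hosts, 126 usable); 192.168.81.128/29 (6 hosts, 6 usable)


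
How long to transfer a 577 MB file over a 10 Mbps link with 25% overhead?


Effective throughput = 10 * (1 - 25/100) = 7.5 Mbps
File size in Mb = 577 * 8 = 4616 Mb
Time = 4616 / 7.5
Time = 615.4667 seconds


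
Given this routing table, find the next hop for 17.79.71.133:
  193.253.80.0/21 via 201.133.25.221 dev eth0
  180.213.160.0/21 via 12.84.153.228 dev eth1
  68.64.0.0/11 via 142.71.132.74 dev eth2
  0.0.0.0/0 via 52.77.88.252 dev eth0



Longest prefix match for 17.79.71.133:
  /21 193.253.80.0: no
  /21 180.213.160.0: no
  /11 68.64.0.0: no
  /0 0.0.0.0: MATCH
Selected: next-hop 52.77.88.252 via eth0 (matched /0)


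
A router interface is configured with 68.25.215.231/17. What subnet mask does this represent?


/17 means 17 network bits, 15 host bits
Binary: 11111111111111111000000000000000
Mask: 255.255.128.0


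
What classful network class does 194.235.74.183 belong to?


First octet: 194
Binary: 11000010
110xxxxx -> Class C (192-223)
Class C, default mask 255.255.255.0 (/24)


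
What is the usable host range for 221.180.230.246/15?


Network: 221.180.0.0
Broadcast: 221.181.255.255
First usable = network + 1
Last usable = broadcast - 1
Range: 221.180.0.1 to 221.181.255.254


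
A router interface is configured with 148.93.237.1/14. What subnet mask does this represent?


/14 means 14 network bits, 18 host bits
Binary: 11111111111111000000000000000000
Mask: 255.252.0.0


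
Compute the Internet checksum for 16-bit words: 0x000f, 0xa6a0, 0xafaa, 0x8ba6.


Sum all words (with carry folding):
+ 0x000f = 0x000f
+ 0xa6a0 = 0xa6af
+ 0xafaa = 0x565a
+ 0x8ba6 = 0xe200
One's complement: ~0xe200
Checksum = 0x1dff


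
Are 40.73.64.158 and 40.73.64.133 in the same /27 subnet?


Mask: 255.255.255.224
40.73.64.158 AND mask = 40.73.64.128
40.73.64.133 AND mask = 40.73.64.128
Yes, same subnet (40.73.64.128)


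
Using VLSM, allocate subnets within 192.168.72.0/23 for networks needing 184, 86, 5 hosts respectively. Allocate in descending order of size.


184 hosts -> /24 (254 usable): 192.168.72.0/24
86 hosts -> /25 (126 usable): 192.168.73.0/25
5 hosts -> /29 (6 usable): 192.168.73.128/29
Allocation: 192.168.72.0/24 (184 hosts, 254 usable); 192.168.73.0/25 (86 hosts, 126 usable); 192.168.73.128/29 (5 hosts, 6 usable)


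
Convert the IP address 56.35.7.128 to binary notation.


56 = 00111000
35 = 00100011
7 = 00000111
128 = 10000000
Binary: 00111000.00100011.00000111.10000000


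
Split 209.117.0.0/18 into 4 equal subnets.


New prefix = 18 + 2 = 20
Each subnet has 4096 addresses
  209.117.0.0/20
  209.117.16.0/20
  209.117.32.0/20
  209.117.48.0/20
Subnets: 209.117.0.0/20, 209.117.16.0/20, 209.117.32.0/20, 209.117.48.0/20


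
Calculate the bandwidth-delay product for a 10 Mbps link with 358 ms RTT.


BDP = bandwidth * RTT
= 10 Mbps * 358 ms
= 10 * 1e6 * 358 / 1000 bits
= 3580000 bits
= 447500 bytes
= 437.0117 KB
BDP = 3580000 bits (447500 bytes)


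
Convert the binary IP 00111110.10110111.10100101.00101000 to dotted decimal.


00111110 = 62
10110111 = 183
10100101 = 165
00101000 = 40
IP: 62.183.165.40


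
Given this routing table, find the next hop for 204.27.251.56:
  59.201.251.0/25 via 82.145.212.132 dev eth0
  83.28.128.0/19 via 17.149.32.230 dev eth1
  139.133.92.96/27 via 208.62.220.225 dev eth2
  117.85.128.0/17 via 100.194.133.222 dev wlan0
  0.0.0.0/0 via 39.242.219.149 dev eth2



Longest prefix match for 204.27.251.56:
  /25 59.201.251.0: no
  /19 83.28.128.0: no
  /27 139.133.92.96: no
  /17 117.85.128.0: no
  /0 0.0.0.0: MATCH
Selected: next-hop 39.242.219.149 via eth2 (matched /0)


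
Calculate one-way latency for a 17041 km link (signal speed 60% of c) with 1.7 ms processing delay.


Speed = 0.6 * 3e5 km/s = 180000 km/s
Propagation delay = 17041 / 180000 = 0.0947 s = 94.6722 ms
Processing delay = 1.7 ms
Total one-way latency = 96.3722 ms


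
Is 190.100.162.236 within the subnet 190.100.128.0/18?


Subnet network: 190.100.128.0
Test IP AND mask: 190.100.128.0
Yes, 190.100.162.236 is in 190.100.128.0/18


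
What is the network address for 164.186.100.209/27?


IP:   10100100.10111010.01100100.11010001
Mask: 11111111.11111111.11111111.11100000
AND operation:
Net:  10100100.10111010.01100100.11000000
Network: 164.186.100.192/27


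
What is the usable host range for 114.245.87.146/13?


Network: 114.240.0.0
Broadcast: 114.247.255.255
First usable = network + 1
Last usable = broadcast - 1
Range: 114.240.0.1 to 114.247.255.254


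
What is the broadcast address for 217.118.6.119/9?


Network: 217.0.0.0/9
Host bits = 23
Set all host bits to 1:
Broadcast: 217.127.255.255


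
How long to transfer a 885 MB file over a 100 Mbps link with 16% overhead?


Effective throughput = 100 * (1 - 16/100) = 84 Mbps
File size in Mb = 885 * 8 = 7080 Mb
Time = 7080 / 84
Time = 84.2857 seconds


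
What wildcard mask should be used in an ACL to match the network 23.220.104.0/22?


Subnet mask: 255.255.252.0
Wildcard = 255.255.255.255 - subnet mask
255 - 255 = 0
255 - 255 = 0
255 - 252 = 3
255 - 0 = 255
Wildcard: 0.0.3.255


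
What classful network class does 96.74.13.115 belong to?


First octet: 96
Binary: 01100000
0xxxxxxx -> Class A (1-126)
Class A, default mask 255.0.0.0 (/8)


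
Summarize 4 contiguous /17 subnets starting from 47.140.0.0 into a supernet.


Original prefix: /17
Number of subnets: 4 = 2^2
New prefix = 17 - 2 = 15
Supernet: 47.140.0.0/15


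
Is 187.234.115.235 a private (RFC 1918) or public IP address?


RFC 1918 private ranges:
  10.0.0.0/8 (10.0.0.0 - 10.255.255.255)
  172.16.0.0/12 (172.16.0.0 - 172.31.255.255)
  192.168.0.0/16 (192.168.0.0 - 192.168.255.255)
Public (not in any RFC 1918 range)


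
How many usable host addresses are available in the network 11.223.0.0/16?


Host bits = 32 - 16 = 16
Total addresses = 2^16 = 65536
Usable = total - 2 (network and broadcast)
Usable hosts: 65534


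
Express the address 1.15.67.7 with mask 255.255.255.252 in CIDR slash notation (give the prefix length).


Binary: 11111111.11111111.11111111.11111100
Count leading 1s
Prefix: /30


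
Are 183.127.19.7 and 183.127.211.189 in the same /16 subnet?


Mask: 255.255.0.0
183.127.19.7 AND mask = 183.127.0.0
183.127.211.189 AND mask = 183.127.0.0
Yes, same subnet (183.127.0.0)


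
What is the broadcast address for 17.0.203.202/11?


Network: 17.0.0.0/11
Host bits = 21
Set all host bits to 1:
Broadcast: 17.31.255.255


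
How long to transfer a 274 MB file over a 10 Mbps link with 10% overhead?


Effective throughput = 10 * (1 - 10/100) = 9 Mbps
File size in Mb = 274 * 8 = 2192 Mb
Time = 2192 / 9
Time = 243.5556 seconds


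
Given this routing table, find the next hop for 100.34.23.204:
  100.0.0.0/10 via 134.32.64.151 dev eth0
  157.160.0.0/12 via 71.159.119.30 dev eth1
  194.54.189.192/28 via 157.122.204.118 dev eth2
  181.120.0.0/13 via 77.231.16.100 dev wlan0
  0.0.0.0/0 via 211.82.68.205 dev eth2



Longest prefix match for 100.34.23.204:
  /10 100.0.0.0: MATCH
  /12 157.160.0.0: no
  /28 194.54.189.192: no
  /13 181.120.0.0: no
  /0 0.0.0.0: MATCH
Selected: next-hop 134.32.64.151 via eth0 (matched /10)


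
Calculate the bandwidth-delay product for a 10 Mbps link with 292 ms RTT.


BDP = bandwidth * RTT
= 10 Mbps * 292 ms
= 10 * 1e6 * 292 / 1000 bits
= 2920000 bits
= 365000 bytes
= 356.4453 KB
BDP = 2920000 bits (365000 bytes)


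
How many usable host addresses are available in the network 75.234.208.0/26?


Host bits = 32 - 26 = 6
Total addresses = 2^6 = 64
Usable = total - 2 (network and broadcast)
Usable hosts: 62


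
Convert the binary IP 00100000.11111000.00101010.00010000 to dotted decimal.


00100000 = 32
11111000 = 248
00101010 = 42
00010000 = 16
IP: 32.248.42.16


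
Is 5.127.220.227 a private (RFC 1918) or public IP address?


RFC 1918 private ranges:
  10.0.0.0/8 (10.0.0.0 - 10.255.255.255)
  172.16.0.0/12 (172.16.0.0 - 172.31.255.255)
  192.168.0.0/16 (192.168.0.0 - 192.168.255.255)
Public (not in any RFC 1918 range)


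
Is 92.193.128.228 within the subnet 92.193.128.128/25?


Subnet network: 92.193.128.128
Test IP AND mask: 92.193.128.128
Yes, 92.193.128.228 is in 92.193.128.128/25


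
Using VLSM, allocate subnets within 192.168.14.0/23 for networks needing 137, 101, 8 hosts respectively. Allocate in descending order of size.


137 hosts -> /24 (254 usable): 192.168.14.0/24
101 hosts -> /25 (126 usable): 192.168.15.0/25
8 hosts -> /28 (14 usable): 192.168.15.128/28
Allocation: 192.168.14.0/24 (137 hosts, 254 usable); 192.168.15.0/25 (101 hosts, 126 usable); 192.168.15.128/28 (8 hosts, 14 usable)


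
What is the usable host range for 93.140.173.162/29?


Network: 93.140.173.160
Broadcast: 93.140.173.167
First usable = network + 1
Last usable = broadcast - 1
Range: 93.140.173.161 to 93.140.173.166


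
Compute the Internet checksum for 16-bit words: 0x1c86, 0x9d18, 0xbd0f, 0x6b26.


Sum all words (with carry folding):
+ 0x1c86 = 0x1c86
+ 0x9d18 = 0xb99e
+ 0xbd0f = 0x76ae
+ 0x6b26 = 0xe1d4
One's complement: ~0xe1d4
Checksum = 0x1e2b


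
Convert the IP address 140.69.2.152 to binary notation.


140 = 10001100
69 = 01000101
2 = 00000010
152 = 10011000
Binary: 10001100.01000101.00000010.10011000


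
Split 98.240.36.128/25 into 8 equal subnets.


New prefix = 25 + 3 = 28
Each subnet has 16 addresses
  98.240.36.128/28
  98.240.36.144/28
  98.240.36.160/28
  98.240.36.176/28
  98.240.36.192/28
  98.240.36.208/28
  98.240.36.224/28
  98.240.36.240/28
Subnets: 98.240.36.128/28, 98.240.36.144/28, 98.240.36.160/28, 98.240.36.176/28, 98.240.36.192/28, 98.240.36.208/28, 98.240.36.224/28, 98.240.36.240/28


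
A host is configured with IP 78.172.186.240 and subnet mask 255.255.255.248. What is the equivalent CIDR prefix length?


Binary: 11111111.11111111.11111111.11111000
Count leading 1s
Prefix: /29


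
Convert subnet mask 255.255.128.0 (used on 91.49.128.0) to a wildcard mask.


Subnet mask: 255.255.128.0
Wildcard = 255.255.255.255 - subnet mask
255 - 255 = 0
255 - 255 = 0
255 - 128 = 127
255 - 0 = 255
Wildcard: 0.0.127.255


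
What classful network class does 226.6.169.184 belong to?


First octet: 226
Binary: 11100010
1110xxxx -> Class D (224-239)
Class D (multicast), default mask N/A


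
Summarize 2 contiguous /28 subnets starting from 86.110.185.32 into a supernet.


Original prefix: /28
Number of subnets: 2 = 2^1
New prefix = 28 - 1 = 27
Supernet: 86.110.185.32/27


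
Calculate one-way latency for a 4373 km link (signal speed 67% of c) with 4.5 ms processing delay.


Speed = 0.67 * 3e5 km/s = 201000 km/s
Propagation delay = 4373 / 201000 = 0.0218 s = 21.7562 ms
Processing delay = 4.5 ms
Total one-way latency = 26.2562 ms


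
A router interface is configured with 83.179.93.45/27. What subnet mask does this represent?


/27 means 27 network bits, 5 host bits
Binary: 11111111111111111111111111100000
Mask: 255.255.255.224


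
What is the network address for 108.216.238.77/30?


IP:   01101100.11011000.11101110.01001101
Mask: 11111111.11111111.11111111.11111100
AND operation:
Net:  01101100.11011000.11101110.01001100
Network: 108.216.238.76/30


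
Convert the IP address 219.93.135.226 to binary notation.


219 = 11011011
93 = 01011101
135 = 10000111
226 = 11100010
Binary: 11011011.01011101.10000111.11100010


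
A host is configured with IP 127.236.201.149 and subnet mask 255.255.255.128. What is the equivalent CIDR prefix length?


Binary: 11111111.11111111.11111111.10000000
Count leading 1s
Prefix: /25


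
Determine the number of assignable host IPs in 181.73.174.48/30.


Host bits = 32 - 30 = 2
Total addresses = 2^2 = 4
Usable = total - 2 (network and broadcast)
Usable hosts: 2


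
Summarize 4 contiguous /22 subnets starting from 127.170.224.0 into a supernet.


Original prefix: /22
Number of subnets: 4 = 2^2
New prefix = 22 - 2 = 20
Supernet: 127.170.224.0/20


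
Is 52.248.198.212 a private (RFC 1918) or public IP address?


RFC 1918 private ranges:
  10.0.0.0/8 (10.0.0.0 - 10.255.255.255)
  172.16.0.0/12 (172.16.0.0 - 172.31.255.255)
  192.168.0.0/16 (192.168.0.0 - 192.168.255.255)
Public (not in any RFC 1918 range)


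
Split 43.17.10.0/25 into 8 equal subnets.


New prefix = 25 + 3 = 28
Each subnet has 16 addresses
  43.17.10.0/28
  43.17.10.16/28
  43.17.10.32/28
  43.17.10.48/28
  43.17.10.64/28
  43.17.10.80/28
  43.17.10.96/28
  43.17.10.112/28
Subnets: 43.17.10.0/28, 43.17.10.16/28, 43.17.10.32/28, 43.17.10.48/28, 43.17.10.64/28, 43.17.10.80/28, 43.17.10.96/28, 43.17.10.112/28


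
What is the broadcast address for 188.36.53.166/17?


Network: 188.36.0.0/17
Host bits = 15
Set all host bits to 1:
Broadcast: 188.36.127.255


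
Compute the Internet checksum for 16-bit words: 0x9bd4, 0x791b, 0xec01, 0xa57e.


Sum all words (with carry folding):
+ 0x9bd4 = 0x9bd4
+ 0x791b = 0x14f0
+ 0xec01 = 0x00f2
+ 0xa57e = 0xa670
One's complement: ~0xa670
Checksum = 0x598f


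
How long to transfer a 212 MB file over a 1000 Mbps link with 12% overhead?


Effective throughput = 1000 * (1 - 12/100) = 880 Mbps
File size in Mb = 212 * 8 = 1696 Mb
Time = 1696 / 880
Time = 1.9273 seconds


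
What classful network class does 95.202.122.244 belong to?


First octet: 95
Binary: 01011111
0xxxxxxx -> Class A (1-126)
Class A, default mask 255.0.0.0 (/8)


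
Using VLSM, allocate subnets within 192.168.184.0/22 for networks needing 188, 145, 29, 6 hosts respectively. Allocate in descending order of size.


188 hosts -> /24 (254 usable): 192.168.184.0/24
145 hosts -> /24 (254 usable): 192.168.185.0/24
29 hosts -> /27 (30 usable): 192.168.186.0/27
6 hosts -> /29 (6 usable): 192.168.186.32/29
Allocation: 192.168.184.0/24 (188 hosts, 254 usable); 192.168.185.0/24 (145 hosts, 254 usable); 192.168.186.0/27 (29 hosts, 30 usable); 192.168.186.32/29 (6 hosts, 6 usable)


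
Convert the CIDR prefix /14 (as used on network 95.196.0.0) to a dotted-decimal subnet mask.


/14 means 14 network bits, 18 host bits
Binary: 11111111111111000000000000000000
Mask: 255.252.0.0


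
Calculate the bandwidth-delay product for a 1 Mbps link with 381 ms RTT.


BDP = bandwidth * RTT
= 1 Mbps * 381 ms
= 1 * 1e6 * 381 / 1000 bits
= 381000 bits
= 47625 bytes
= 46.5088 KB
BDP = 381000 bits (47625 bytes)


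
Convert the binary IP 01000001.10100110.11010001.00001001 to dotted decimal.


01000001 = 65
10100110 = 166
11010001 = 209
00001001 = 9
IP: 65.166.209.9


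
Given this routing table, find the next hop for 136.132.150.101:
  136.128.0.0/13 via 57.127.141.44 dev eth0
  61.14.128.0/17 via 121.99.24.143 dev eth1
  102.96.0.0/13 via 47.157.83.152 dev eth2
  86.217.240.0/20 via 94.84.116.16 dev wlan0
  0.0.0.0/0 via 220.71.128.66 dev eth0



Longest prefix match for 136.132.150.101:
  /13 136.128.0.0: MATCH
  /17 61.14.128.0: no
  /13 102.96.0.0: no
  /20 86.217.240.0: no
  /0 0.0.0.0: MATCH
Selected: next-hop 57.127.141.44 via eth0 (matched /13)


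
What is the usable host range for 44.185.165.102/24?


Network: 44.185.165.0
Broadcast: 44.185.165.255
First usable = network + 1
Last usable = broadcast - 1
Range: 44.185.165.1 to 44.185.165.254


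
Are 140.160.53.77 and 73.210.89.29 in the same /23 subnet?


Mask: 255.255.254.0
140.160.53.77 AND mask = 140.160.52.0
73.210.89.29 AND mask = 73.210.88.0
No, different subnets (140.160.52.0 vs 73.210.88.0)


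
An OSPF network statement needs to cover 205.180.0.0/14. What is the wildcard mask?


Subnet mask: 255.252.0.0
Wildcard = 255.255.255.255 - subnet mask
255 - 255 = 0
255 - 252 = 3
255 - 0 = 255
255 - 0 = 255
Wildcard: 0.3.255.255


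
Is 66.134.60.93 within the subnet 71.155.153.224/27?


Subnet network: 71.155.153.224
Test IP AND mask: 66.134.60.64
No, 66.134.60.93 is not in 71.155.153.224/27


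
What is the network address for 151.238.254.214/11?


IP:   10010111.11101110.11111110.11010110
Mask: 11111111.11100000.00000000.00000000
AND operation:
Net:  10010111.11100000.00000000.00000000
Network: 151.224.0.0/11


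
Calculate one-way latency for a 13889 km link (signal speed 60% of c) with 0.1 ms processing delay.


Speed = 0.6 * 3e5 km/s = 180000 km/s
Propagation delay = 13889 / 180000 = 0.0772 s = 77.1611 ms
Processing delay = 0.1 ms
Total one-way latency = 77.2611 ms


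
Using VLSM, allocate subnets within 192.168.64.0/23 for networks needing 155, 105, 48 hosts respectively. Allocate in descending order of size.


155 hosts -> /24 (254 usable): 192.168.64.0/24
105 hosts -> /25 (126 usable): 192.168.65.0/25
48 hosts -> /26 (62 usable): 192.168.65.128/26
Allocation: 192.168.64.0/24 (155 hosts, 254 usable); 192.168.65.0/25 (105 hosts, 126 usable); 192.168.65.128/26 (48 hosts, 62 usable)


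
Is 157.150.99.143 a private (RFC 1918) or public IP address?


RFC 1918 private ranges:
  10.0.0.0/8 (10.0.0.0 - 10.255.255.255)
  172.16.0.0/12 (172.16.0.0 - 172.31.255.255)
  192.168.0.0/16 (192.168.0.0 - 192.168.255.255)
Public (not in any RFC 1918 range)


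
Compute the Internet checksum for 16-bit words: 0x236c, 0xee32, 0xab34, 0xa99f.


Sum all words (with carry folding):
+ 0x236c = 0x236c
+ 0xee32 = 0x119f
+ 0xab34 = 0xbcd3
+ 0xa99f = 0x6673
One's complement: ~0x6673
Checksum = 0x998c


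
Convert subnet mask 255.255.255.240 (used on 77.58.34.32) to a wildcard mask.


Subnet mask: 255.255.255.240
Wildcard = 255.255.255.255 - subnet mask
255 - 255 = 0
255 - 255 = 0
255 - 255 = 0
255 - 240 = 15
Wildcard: 0.0.0.15


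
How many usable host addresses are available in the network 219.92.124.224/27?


Host bits = 32 - 27 = 5
Total addresses = 2^5 = 32
Usable = total - 2 (network and broadcast)
Usable hosts: 30


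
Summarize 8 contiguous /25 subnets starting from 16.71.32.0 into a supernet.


Original prefix: /25
Number of subnets: 8 = 2^3
New prefix = 25 - 3 = 22
Supernet: 16.71.32.0/22


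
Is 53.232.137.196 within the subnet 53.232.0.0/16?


Subnet network: 53.232.0.0
Test IP AND mask: 53.232.0.0
Yes, 53.232.137.196 is in 53.232.0.0/16


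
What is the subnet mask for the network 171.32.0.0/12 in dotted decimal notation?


/12 means 12 network bits, 20 host bits
Binary: 11111111111100000000000000000000
Mask: 255.240.0.0


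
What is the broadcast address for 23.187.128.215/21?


Network: 23.187.128.0/21
Host bits = 11
Set all host bits to 1:
Broadcast: 23.187.135.255


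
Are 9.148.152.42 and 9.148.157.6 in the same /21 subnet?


Mask: 255.255.248.0
9.148.152.42 AND mask = 9.148.152.0
9.148.157.6 AND mask = 9.148.152.0
Yes, same subnet (9.148.152.0)


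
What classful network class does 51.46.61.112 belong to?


First octet: 51
Binary: 00110011
0xxxxxxx -> Class A (1-126)
Class A, default mask 255.0.0.0 (/8)


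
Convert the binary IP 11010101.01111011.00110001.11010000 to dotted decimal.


11010101 = 213
01111011 = 123
00110001 = 49
11010000 = 208
IP: 213.123.49.208


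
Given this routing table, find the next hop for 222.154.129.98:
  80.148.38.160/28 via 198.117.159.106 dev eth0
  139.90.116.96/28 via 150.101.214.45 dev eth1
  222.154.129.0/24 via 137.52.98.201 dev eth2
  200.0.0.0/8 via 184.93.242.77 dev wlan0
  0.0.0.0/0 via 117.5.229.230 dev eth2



Longest prefix match for 222.154.129.98:
  /28 80.148.38.160: no
  /28 139.90.116.96: no
  /24 222.154.129.0: MATCH
  /8 200.0.0.0: no
  /0 0.0.0.0: MATCH
Selected: next-hop 137.52.98.201 via eth2 (matched /24)


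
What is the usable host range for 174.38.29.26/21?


Network: 174.38.24.0
Broadcast: 174.38.31.255
First usable = network + 1
Last usable = broadcast - 1
Range: 174.38.24.1 to 174.38.31.254


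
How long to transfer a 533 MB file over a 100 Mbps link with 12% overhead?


Effective throughput = 100 * (1 - 12/100) = 88 Mbps
File size in Mb = 533 * 8 = 4264 Mb
Time = 4264 / 88
Time = 48.4545 seconds


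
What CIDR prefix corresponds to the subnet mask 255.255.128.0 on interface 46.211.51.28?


Binary: 11111111.11111111.10000000.00000000
Count leading 1s
Prefix: /17


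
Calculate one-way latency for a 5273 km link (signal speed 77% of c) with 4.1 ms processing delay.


Speed = 0.77 * 3e5 km/s = 231000 km/s
Propagation delay = 5273 / 231000 = 0.0228 s = 22.8268 ms
Processing delay = 4.1 ms
Total one-way latency = 26.9268 ms


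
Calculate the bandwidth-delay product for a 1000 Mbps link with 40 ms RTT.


BDP = bandwidth * RTT
= 1000 Mbps * 40 ms
= 1000 * 1e6 * 40 / 1000 bits
= 40000000 bits
= 5000000 bytes
= 4882.8125 KB
BDP = 40000000 bits (5000000 bytes)


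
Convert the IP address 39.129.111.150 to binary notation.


39 = 00100111
129 = 10000001
111 = 01101111
150 = 10010110
Binary: 00100111.10000001.01101111.10010110


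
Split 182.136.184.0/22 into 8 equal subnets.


New prefix = 22 + 3 = 25
Each subnet has 128 addresses
  182.136.184.0/25
  182.136.184.128/25
  182.136.185.0/25
  182.136.185.128/25
  182.136.186.0/25
  182.136.186.128/25
  182.136.187.0/25
  182.136.187.128/25
Subnets: 182.136.184.0/25, 182.136.184.128/25, 182.136.185.0/25, 182.136.185.128/25, 182.136.186.0/25, 182.136.186.128/25, 182.136.187.0/25, 182.136.187.128/25


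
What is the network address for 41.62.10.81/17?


IP:   00101001.00111110.00001010.01010001
Mask: 11111111.11111111.10000000.00000000
AND operation:
Net:  00101001.00111110.00000000.00000000
Network: 41.62.0.0/17


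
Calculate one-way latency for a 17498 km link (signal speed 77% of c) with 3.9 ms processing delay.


Speed = 0.77 * 3e5 km/s = 231000 km/s
Propagation delay = 17498 / 231000 = 0.0757 s = 75.7489 ms
Processing delay = 3.9 ms
Total one-way latency = 79.6489 ms


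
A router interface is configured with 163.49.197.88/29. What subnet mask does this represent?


/29 means 29 network bits, 3 host bits
Binary: 11111111111111111111111111111000
Mask: 255.255.255.248


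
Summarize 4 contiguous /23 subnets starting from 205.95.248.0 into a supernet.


Original prefix: /23
Number of subnets: 4 = 2^2
New prefix = 23 - 2 = 21
Supernet: 205.95.248.0/21


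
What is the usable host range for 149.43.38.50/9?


Network: 149.0.0.0
Broadcast: 149.127.255.255
First usable = network + 1
Last usable = broadcast - 1
Range: 149.0.0.1 to 149.127.255.254


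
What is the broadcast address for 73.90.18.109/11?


Network: 73.64.0.0/11
Host bits = 21
Set all host bits to 1:
Broadcast: 73.95.255.255


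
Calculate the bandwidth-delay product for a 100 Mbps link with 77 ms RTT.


BDP = bandwidth * RTT
= 100 Mbps * 77 ms
= 100 * 1e6 * 77 / 1000 bits
= 7700000 bits
= 962500 bytes
= 939.9414 KB
BDP = 7700000 bits (962500 bytes)


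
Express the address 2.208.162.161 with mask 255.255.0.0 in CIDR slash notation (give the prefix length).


Binary: 11111111.11111111.00000000.00000000
Count leading 1s
Prefix: /16


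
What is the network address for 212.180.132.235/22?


IP:   11010100.10110100.10000100.11101011
Mask: 11111111.11111111.11111100.00000000
AND operation:
Net:  11010100.10110100.10000100.00000000
Network: 212.180.132.0/22


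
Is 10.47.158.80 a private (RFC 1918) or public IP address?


RFC 1918 private ranges:
  10.0.0.0/8 (10.0.0.0 - 10.255.255.255)
  172.16.0.0/12 (172.16.0.0 - 172.31.255.255)
  192.168.0.0/16 (192.168.0.0 - 192.168.255.255)
Private (in 10.0.0.0/8)


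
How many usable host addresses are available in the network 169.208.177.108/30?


Host bits = 32 - 30 = 2
Total addresses = 2^2 = 4
Usable = total - 2 (network and broadcast)
Usable hosts: 2


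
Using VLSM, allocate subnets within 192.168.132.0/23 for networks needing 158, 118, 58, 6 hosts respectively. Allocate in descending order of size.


158 hosts -> /24 (254 usable): 192.168.132.0/24
118 hosts -> /25 (126 usable): 192.168.133.0/25
58 hosts -> /26 (62 usable): 192.168.133.128/26
6 hosts -> /29 (6 usable): 192.168.133.192/29
Allocation: 192.168.132.0/24 (158 hosts, 254 usable); 192.168.133.0/25 (118 hosts, 126 usable); 192.168.133.128/26 (58 hosts, 62 usable); 192.168.133.192/29 (6 hosts, 6 usable)


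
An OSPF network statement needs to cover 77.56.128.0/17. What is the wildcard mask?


Subnet mask: 255.255.128.0
Wildcard = 255.255.255.255 - subnet mask
255 - 255 = 0
255 - 255 = 0
255 - 128 = 127
255 - 0 = 255
Wildcard: 0.0.127.255


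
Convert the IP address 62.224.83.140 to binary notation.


62 = 00111110
224 = 11100000
83 = 01010011
140 = 10001100
Binary: 00111110.11100000.01010011.10001100


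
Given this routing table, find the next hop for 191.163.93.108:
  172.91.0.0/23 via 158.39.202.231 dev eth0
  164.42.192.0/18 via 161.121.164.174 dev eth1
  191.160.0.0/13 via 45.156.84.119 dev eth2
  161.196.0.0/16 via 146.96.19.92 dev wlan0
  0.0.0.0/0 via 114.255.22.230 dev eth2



Longest prefix match for 191.163.93.108:
  /23 172.91.0.0: no
  /18 164.42.192.0: no
  /13 191.160.0.0: MATCH
  /16 161.196.0.0: no
  /0 0.0.0.0: MATCH
Selected: next-hop 45.156.84.119 via eth2 (matched /13)


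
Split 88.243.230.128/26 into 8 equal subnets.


New prefix = 26 + 3 = 29
Each subnet has 8 addresses
  88.243.230.128/29
  88.243.230.136/29
  88.243.230.144/29
  88.243.230.152/29
  88.243.230.160/29
  88.243.230.168/29
  88.243.230.176/29
  88.243.230.184/29
Subnets: 88.243.230.128/29, 88.243.230.136/29, 88.243.230.144/29, 88.243.230.152/29, 88.243.230.160/29, 88.243.230.168/29, 88.243.230.176/29, 88.243.230.184/29


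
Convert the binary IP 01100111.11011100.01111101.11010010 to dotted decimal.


01100111 = 103
11011100 = 220
01111101 = 125
11010010 = 210
IP: 103.220.125.210


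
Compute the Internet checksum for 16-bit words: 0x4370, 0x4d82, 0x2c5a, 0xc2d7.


Sum all words (with carry folding):
+ 0x4370 = 0x4370
+ 0x4d82 = 0x90f2
+ 0x2c5a = 0xbd4c
+ 0xc2d7 = 0x8024
One's complement: ~0x8024
Checksum = 0x7fdb


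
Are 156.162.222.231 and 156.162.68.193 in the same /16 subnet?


Mask: 255.255.0.0
156.162.222.231 AND mask = 156.162.0.0
156.162.68.193 AND mask = 156.162.0.0
Yes, same subnet (156.162.0.0)


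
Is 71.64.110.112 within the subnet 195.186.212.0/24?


Subnet network: 195.186.212.0
Test IP AND mask: 71.64.110.0
No, 71.64.110.112 is not in 195.186.212.0/24


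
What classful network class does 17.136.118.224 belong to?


First octet: 17
Binary: 00010001
0xxxxxxx -> Class A (1-126)
Class A, default mask 255.0.0.0 (/8)


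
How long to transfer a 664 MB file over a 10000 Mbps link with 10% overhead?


Effective throughput = 10000 * (1 - 10/100) = 9000 Mbps
File size in Mb = 664 * 8 = 5312 Mb
Time = 5312 / 9000
Time = 0.5902 seconds


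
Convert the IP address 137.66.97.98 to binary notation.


137 = 10001001
66 = 01000010
97 = 01100001
98 = 01100010
Binary: 10001001.01000010.01100001.01100010


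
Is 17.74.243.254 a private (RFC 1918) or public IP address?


RFC 1918 private ranges:
  10.0.0.0/8 (10.0.0.0 - 10.255.255.255)
  172.16.0.0/12 (172.16.0.0 - 172.31.255.255)
  192.168.0.0/16 (192.168.0.0 - 192.168.255.255)
Public (not in any RFC 1918 range)


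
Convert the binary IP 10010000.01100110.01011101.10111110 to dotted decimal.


10010000 = 144
01100110 = 102
01011101 = 93
10111110 = 190
IP: 144.102.93.190


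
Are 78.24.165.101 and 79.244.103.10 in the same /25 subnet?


Mask: 255.255.255.128
78.24.165.101 AND mask = 78.24.165.0
79.244.103.10 AND mask = 79.244.103.0
No, different subnets (78.24.165.0 vs 79.244.103.0)


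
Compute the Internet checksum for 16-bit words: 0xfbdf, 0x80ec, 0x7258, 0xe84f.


Sum all words (with carry folding):
+ 0xfbdf = 0xfbdf
+ 0x80ec = 0x7ccc
+ 0x7258 = 0xef24
+ 0xe84f = 0xd774
One's complement: ~0xd774
Checksum = 0x288b


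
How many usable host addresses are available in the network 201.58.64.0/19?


Host bits = 32 - 19 = 13
Total addresses = 2^13 = 8192
Usable = total - 2 (network and broadcast)
Usable hosts: 8190


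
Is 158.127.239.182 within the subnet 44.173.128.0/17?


Subnet network: 44.173.128.0
Test IP AND mask: 158.127.128.0
No, 158.127.239.182 is not in 44.173.128.0/17


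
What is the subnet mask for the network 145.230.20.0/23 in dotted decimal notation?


/23 means 23 network bits, 9 host bits
Binary: 11111111111111111111111000000000
Mask: 255.255.254.0


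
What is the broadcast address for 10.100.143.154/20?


Network: 10.100.128.0/20
Host bits = 12
Set all host bits to 1:
Broadcast: 10.100.143.255


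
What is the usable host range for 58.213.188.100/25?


Network: 58.213.188.0
Broadcast: 58.213.188.127
First usable = network + 1
Last usable = broadcast - 1
Range: 58.213.188.1 to 58.213.188.126


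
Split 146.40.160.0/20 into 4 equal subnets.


New prefix = 20 + 2 = 22
Each subnet has 1024 addresses
  146.40.160.0/22
  146.40.164.0/22
  146.40.168.0/22
  146.40.172.0/22
Subnets: 146.40.160.0/22, 146.40.164.0/22, 146.40.168.0/22, 146.40.172.0/22


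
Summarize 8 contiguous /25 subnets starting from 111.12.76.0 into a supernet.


Original prefix: /25
Number of subnets: 8 = 2^3
New prefix = 25 - 3 = 22
Supernet: 111.12.76.0/22


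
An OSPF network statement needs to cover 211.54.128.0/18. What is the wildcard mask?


Subnet mask: 255.255.192.0
Wildcard = 255.255.255.255 - subnet mask
255 - 255 = 0
255 - 255 = 0
255 - 192 = 63
255 - 0 = 255
Wildcard: 0.0.63.255


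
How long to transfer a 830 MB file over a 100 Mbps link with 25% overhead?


Effective throughput = 100 * (1 - 25/100) = 75 Mbps
File size in Mb = 830 * 8 = 6640 Mb
Time = 6640 / 75
Time = 88.5333 seconds


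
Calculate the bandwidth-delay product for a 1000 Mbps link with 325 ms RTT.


BDP = bandwidth * RTT
= 1000 Mbps * 325 ms
= 1000 * 1e6 * 325 / 1000 bits
= 325000000 bits
= 40625000 bytes
= 39672.8516 KB
BDP = 325000000 bits (40625000 bytes)


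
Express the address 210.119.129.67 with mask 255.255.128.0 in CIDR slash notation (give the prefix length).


Binary: 11111111.11111111.10000000.00000000
Count leading 1s
Prefix: /17


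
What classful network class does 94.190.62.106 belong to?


First octet: 94
Binary: 01011110
0xxxxxxx -> Class A (1-126)
Class A, default mask 255.0.0.0 (/8)


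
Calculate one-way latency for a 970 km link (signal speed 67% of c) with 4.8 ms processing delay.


Speed = 0.67 * 3e5 km/s = 201000 km/s
Propagation delay = 970 / 201000 = 0.0048 s = 4.8259 ms
Processing delay = 4.8 ms
Total one-way latency = 9.6259 ms


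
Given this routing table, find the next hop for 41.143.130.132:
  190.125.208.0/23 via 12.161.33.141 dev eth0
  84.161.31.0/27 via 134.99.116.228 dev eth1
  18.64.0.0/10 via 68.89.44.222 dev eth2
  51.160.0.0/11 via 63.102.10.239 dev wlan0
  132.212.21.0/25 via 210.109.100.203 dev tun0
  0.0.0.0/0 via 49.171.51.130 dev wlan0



Longest prefix match for 41.143.130.132:
  /23 190.125.208.0: no
  /27 84.161.31.0: no
  /10 18.64.0.0: no
  /11 51.160.0.0: no
  /25 132.212.21.0: no
  /0 0.0.0.0: MATCH
Selected: next-hop 49.171.51.130 via wlan0 (matched /0)


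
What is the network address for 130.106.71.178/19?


IP:   10000010.01101010.01000111.10110010
Mask: 11111111.11111111.11100000.00000000
AND operation:
Net:  10000010.01101010.01000000.00000000
Network: 130.106.64.0/19


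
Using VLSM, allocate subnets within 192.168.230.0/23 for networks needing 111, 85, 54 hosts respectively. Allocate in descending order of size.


111 hosts -> /25 (126 usable): 192.168.230.0/25
85 hosts -> /25 (126 usable): 192.168.230.128/25
54 hosts -> /26 (62 usable): 192.168.231.0/26
Allocation: 192.168.230.0/25 (111 hosts, 126 usable); 192.168.230.128/25 (85 hosts, 126 usable); 192.168.231.0/26 (54 hosts, 62 usable)


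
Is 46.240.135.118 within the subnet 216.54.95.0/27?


Subnet network: 216.54.95.0
Test IP AND mask: 46.240.135.96
No, 46.240.135.118 is not in 216.54.95.0/27


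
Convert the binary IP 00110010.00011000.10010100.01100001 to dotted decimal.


00110010 = 50
00011000 = 24
10010100 = 148
01100001 = 97
IP: 50.24.148.97


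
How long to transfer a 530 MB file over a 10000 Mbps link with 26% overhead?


Effective throughput = 10000 * (1 - 26/100) = 7400 Mbps
File size in Mb = 530 * 8 = 4240 Mb
Time = 4240 / 7400
Time = 0.573 seconds


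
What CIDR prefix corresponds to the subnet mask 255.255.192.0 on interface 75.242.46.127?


Binary: 11111111.11111111.11000000.00000000
Count leading 1s
Prefix: /18


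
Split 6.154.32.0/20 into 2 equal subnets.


New prefix = 20 + 1 = 21
Each subnet has 2048 addresses
  6.154.32.0/21
  6.154.40.0/21
Subnets: 6.154.32.0/21, 6.154.40.0/21


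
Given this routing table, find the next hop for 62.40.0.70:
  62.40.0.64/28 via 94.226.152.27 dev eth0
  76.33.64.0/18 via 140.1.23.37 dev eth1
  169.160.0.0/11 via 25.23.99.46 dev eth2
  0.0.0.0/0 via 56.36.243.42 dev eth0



Longest prefix match for 62.40.0.70:
  /28 62.40.0.64: MATCH
  /18 76.33.64.0: no
  /11 169.160.0.0: no
  /0 0.0.0.0: MATCH
Selected: next-hop 94.226.152.27 via eth0 (matched /28)


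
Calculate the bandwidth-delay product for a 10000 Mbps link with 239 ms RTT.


BDP = bandwidth * RTT
= 10000 Mbps * 239 ms
= 10000 * 1e6 * 239 / 1000 bits
= 2390000000 bits
= 298750000 bytes
= 291748.0469 KB
BDP = 2390000000 bits (298750000 bytes)


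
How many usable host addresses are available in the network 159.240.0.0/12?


Host bits = 32 - 12 = 20
Total addresses = 2^20 = 1048576
Usable = total - 2 (network and broadcast)
Usable hosts: 1048574


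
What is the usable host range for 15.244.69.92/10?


Network: 15.192.0.0
Broadcast: 15.255.255.255
First usable = network + 1
Last usable = broadcast - 1
Range: 15.192.0.1 to 15.255.255.254


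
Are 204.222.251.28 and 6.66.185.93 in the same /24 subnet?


Mask: 255.255.255.0
204.222.251.28 AND mask = 204.222.251.0
6.66.185.93 AND mask = 6.66.185.0
No, different subnets (204.222.251.0 vs 6.66.185.0)


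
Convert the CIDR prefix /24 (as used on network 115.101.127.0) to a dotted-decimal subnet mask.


/24 means 24 network bits, 8 host bits
Binary: 11111111111111111111111100000000
Mask: 255.255.255.0


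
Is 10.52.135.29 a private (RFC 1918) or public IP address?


RFC 1918 private ranges:
  10.0.0.0/8 (10.0.0.0 - 10.255.255.255)
  172.16.0.0/12 (172.16.0.0 - 172.31.255.255)
  192.168.0.0/16 (192.168.0.0 - 192.168.255.255)
Private (in 10.0.0.0/8)


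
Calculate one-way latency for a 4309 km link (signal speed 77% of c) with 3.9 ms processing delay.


Speed = 0.77 * 3e5 km/s = 231000 km/s
Propagation delay = 4309 / 231000 = 0.0187 s = 18.6537 ms
Processing delay = 3.9 ms
Total one-way latency = 22.5537 ms


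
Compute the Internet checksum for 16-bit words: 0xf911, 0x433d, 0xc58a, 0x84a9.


Sum all words (with carry folding):
+ 0xf911 = 0xf911
+ 0x433d = 0x3c4f
+ 0xc58a = 0x01da
+ 0x84a9 = 0x8683
One's complement: ~0x8683
Checksum = 0x797c


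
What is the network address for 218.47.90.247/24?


IP:   11011010.00101111.01011010.11110111
Mask: 11111111.11111111.11111111.00000000
AND operation:
Net:  11011010.00101111.01011010.00000000
Network: 218.47.90.0/24


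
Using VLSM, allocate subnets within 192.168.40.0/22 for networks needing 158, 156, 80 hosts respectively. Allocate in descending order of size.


158 hosts -> /24 (254 usable): 192.168.40.0/24
156 hosts -> /24 (254 usable): 192.168.41.0/24
80 hosts -> /25 (126 usable): 192.168.42.0/25
Allocation: 192.168.40.0/24 (158 hosts, 254 usable); 192.168.41.0/24 (156 hosts, 254 usable); 192.168.42.0/25 (80 hosts, 126 usable)


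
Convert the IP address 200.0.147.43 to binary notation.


200 = 11001000
0 = 00000000
147 = 10010011
43 = 00101011
Binary: 11001000.00000000.10010011.00101011


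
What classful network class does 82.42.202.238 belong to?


First octet: 82
Binary: 01010010
0xxxxxxx -> Class A (1-126)
Class A, default mask 255.0.0.0 (/8)


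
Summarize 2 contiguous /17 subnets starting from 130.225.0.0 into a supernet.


Original prefix: /17
Number of subnets: 2 = 2^1
New prefix = 17 - 1 = 16
Supernet: 130.225.0.0/16


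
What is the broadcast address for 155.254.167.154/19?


Network: 155.254.160.0/19
Host bits = 13
Set all host bits to 1:
Broadcast: 155.254.191.255


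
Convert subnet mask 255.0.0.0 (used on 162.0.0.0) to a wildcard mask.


Subnet mask: 255.0.0.0
Wildcard = 255.255.255.255 - subnet mask
255 - 255 = 0
255 - 0 = 255
255 - 0 = 255
255 - 0 = 255
Wildcard: 0.255.255.255


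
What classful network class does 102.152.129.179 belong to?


First octet: 102
Binary: 01100110
0xxxxxxx -> Class A (1-126)
Class A, default mask 255.0.0.0 (/8)


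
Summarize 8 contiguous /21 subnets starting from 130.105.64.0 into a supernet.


Original prefix: /21
Number of subnets: 8 = 2^3
New prefix = 21 - 3 = 18
Supernet: 130.105.64.0/18


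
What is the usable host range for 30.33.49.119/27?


Network: 30.33.49.96
Broadcast: 30.33.49.127
First usable = network + 1
Last usable = broadcast - 1
Range: 30.33.49.97 to 30.33.49.126
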